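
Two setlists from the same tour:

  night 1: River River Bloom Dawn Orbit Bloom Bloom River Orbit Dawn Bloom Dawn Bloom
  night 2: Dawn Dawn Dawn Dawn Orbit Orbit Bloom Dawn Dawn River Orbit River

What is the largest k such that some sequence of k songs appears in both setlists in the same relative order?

Match Dawn (night 1 #4, night 2 #4), Orbit (night 1 #5, night 2 #6), Bloom (night 1 #6, night 2 #7), River (night 1 #8, night 2 #10), Orbit (night 1 #9, night 2 #11) — 5 songs in the same relative order in both, and the DP table's final entry dp[13][12] is also 5, so no common subsequence is longer.

5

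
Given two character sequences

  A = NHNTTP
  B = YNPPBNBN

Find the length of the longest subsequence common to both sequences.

Let dp[i][j] be the LCS length of the first i characters of A and the first j characters of B. dp[i][j] = dp[i-1][j-1]+1 when the i-th and j-th characters match, else max(dp[i-1][j], dp[i][j-1]).
    ·  Y  N  P  P  B  N  B  N
 ·  0  0  0  0  0  0  0  0  0
 N  0  0  1  1  1  1  1  1  1
 H  0  0  1  1  1  1  1  1  1
 N  0  0  1  1  1  1  2  2  2
 T  0  0  1  1  1  1  2  2  2
 T  0  0  1  1  1  1  2  2  2
 P  0  0  1  2  2  2  2  2  2
dp[6][8] = 2. One LCS (by backtracking along matches): NN.

2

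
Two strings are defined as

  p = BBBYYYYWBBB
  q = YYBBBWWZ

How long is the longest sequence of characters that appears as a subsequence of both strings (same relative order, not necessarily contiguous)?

5

Let dp[i][j] be the LCS length of the first i characters of p and the first j characters of q. dp[i][j] = dp[i-1][j-1]+1 when the i-th and j-th characters match, else max(dp[i-1][j], dp[i][j-1]).
    ·  Y  Y  B  B  B  W  W  Z
 ·  0  0  0  0  0  0  0  0  0
 B  0  0  0  1  1  1  1  1  1
 B  0  0  0  1  2  2  2  2  2
 B  0  0  0  1  2  3  3  3  3
 Y  0  1  1  1  2  3  3  3  3
 Y  0  1  2  2  2  3  3  3  3
 Y  0  1  2  2  2  3  3  3  3
 Y  0  1  2  2  2  3  3  3  3
 W  0  1  2  2  2  3  4  4  4
 B  0  1  2  3  3  3  4  4  4
 B  0  1  2  3  4  4  4  4  4
 B  0  1  2  3  4  5  5  5  5
dp[11][8] = 5. One LCS (by backtracking along matches): YYBBB.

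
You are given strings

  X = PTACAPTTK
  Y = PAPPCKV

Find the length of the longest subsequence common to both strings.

4

Let dp[i][j] be the LCS length of the first i characters of X and the first j characters of Y. dp[i][j] = dp[i-1][j-1]+1 when the i-th and j-th characters match, else max(dp[i-1][j], dp[i][j-1]).
    ·  P  A  P  P  C  K  V
 ·  0  0  0  0  0  0  0  0
 P  0  1  1  1  1  1  1  1
 T  0  1  1  1  1  1  1  1
 A  0  1  2  2  2  2  2  2
 C  0  1  2  2  2  3  3  3
 A  0  1  2  2  2  3  3  3
 P  0  1  2  3  3  3  3  3
 T  0  1  2  3  3  3  3  3
 T  0  1  2  3  3  3  3  3
 K  0  1  2  3  3  3  4  4
dp[9][7] = 4. One LCS (by backtracking along matches): PACK.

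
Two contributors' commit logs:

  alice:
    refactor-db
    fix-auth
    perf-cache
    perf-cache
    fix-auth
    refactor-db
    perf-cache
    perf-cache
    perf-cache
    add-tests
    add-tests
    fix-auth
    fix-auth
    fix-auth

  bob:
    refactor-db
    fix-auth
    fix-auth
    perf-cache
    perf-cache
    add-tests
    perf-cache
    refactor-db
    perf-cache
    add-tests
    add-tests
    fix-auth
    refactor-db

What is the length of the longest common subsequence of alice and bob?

9

Taking refactor-db [1,1] → fix-auth [2,3] → perf-cache [3,5] → perf-cache [4,7] → refactor-db [6,8] → perf-cache [9,9] → add-tests [10,10] → add-tests [11,11] → fix-auth [12,12] gives a common subsequence of length 9, and the DP table's final entry dp[14][13] is also 9, so no common subsequence is longer.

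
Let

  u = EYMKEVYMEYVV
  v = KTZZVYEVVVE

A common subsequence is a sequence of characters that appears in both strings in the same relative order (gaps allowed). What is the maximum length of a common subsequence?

Let dp[i][j] be the LCS length of the first i characters of u and the first j characters of v. dp[i][j] = dp[i-1][j-1]+1 when the i-th and j-th characters match, else max(dp[i-1][j], dp[i][j-1]).
    ·  K  T  Z  Z  V  Y  E  V  V  V  E
 ·  0  0  0  0  0  0  0  0  0  0  0  0
 E  0  0  0  0  0  0  0  1  1  1  1  1
 Y  0  0  0  0  0  0  1  1  1  1  1  1
 M  0  0  0  0  0  0  1  1  1  1  1  1
 K  0  1  1  1  1  1  1  1  1  1  1  1
 E  0  1  1  1  1  1  1  2  2  2  2  2
 V  0  1  1  1  1  2  2  2  3  3  3  3
 Y  0  1  1  1  1  2  3  3  3  3  3  3
 M  0  1  1  1  1  2  3  3  3  3  3  3
 E  0  1  1  1  1  2  3  4  4  4  4  4
 Y  0  1  1  1  1  2  3  4  4  4  4  4
 V  0  1  1  1  1  2  3  4  5  5  5  5
 V  0  1  1  1  1  2  3  4  5  6  6  6
dp[12][11] = 6. One LCS (by backtracking along matches): KVYEVV.

6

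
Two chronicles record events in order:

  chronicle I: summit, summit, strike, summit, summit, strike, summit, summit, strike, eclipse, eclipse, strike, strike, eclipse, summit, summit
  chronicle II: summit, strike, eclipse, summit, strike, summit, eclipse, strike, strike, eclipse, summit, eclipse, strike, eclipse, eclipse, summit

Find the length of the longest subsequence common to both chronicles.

Taking summit (chronicle I #1, chronicle II #1); then summit (chronicle I #2, chronicle II #4); then strike (chronicle I #3, chronicle II #5); then summit (chronicle I #4, chronicle II #6); then strike (chronicle I #6, chronicle II #8); then strike (chronicle I #9, chronicle II #9); then eclipse (chronicle I #10, chronicle II #10); then eclipse (chronicle I #11, chronicle II #12); then strike (chronicle I #12, chronicle II #13); then eclipse (chronicle I #14, chronicle II #15); then summit (chronicle I #16, chronicle II #16) gives a common subsequence of length 11. The LCS DP gives dp[16][16] = 11, so this is optimal.

11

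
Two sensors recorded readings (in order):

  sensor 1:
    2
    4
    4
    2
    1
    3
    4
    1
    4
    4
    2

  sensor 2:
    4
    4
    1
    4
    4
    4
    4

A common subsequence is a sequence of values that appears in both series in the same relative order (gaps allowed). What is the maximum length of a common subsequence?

Let dp[i][j] be the LCS length of the first i values of sensor 1 and the first j values of sensor 2. dp[i][j] = dp[i-1][j-1]+1 when the i-th and j-th values match, else max(dp[i-1][j], dp[i][j-1]).
    ·  4  4  1  4  4  4  4
 ·  0  0  0  0  0  0  0  0
 2  0  0  0  0  0  0  0  0
 4  0  1  1  1  1  1  1  1
 4  0  1  2  2  2  2  2  2
 2  0  1  2  2  2  2  2  2
 1  0  1  2  3  3  3  3  3
 3  0  1  2  3  3  3  3  3
 4  0  1  2  3  4  4  4  4
 1  0  1  2  3  4  4  4  4
 4  0  1  2  3  4  5  5  5
 4  0  1  2  3  4  5  6  6
 2  0  1  2  3  4  5  6  6
dp[11][7] = 6. One LCS (by backtracking along matches): 4, 4, 1, 4, 4, 4.

6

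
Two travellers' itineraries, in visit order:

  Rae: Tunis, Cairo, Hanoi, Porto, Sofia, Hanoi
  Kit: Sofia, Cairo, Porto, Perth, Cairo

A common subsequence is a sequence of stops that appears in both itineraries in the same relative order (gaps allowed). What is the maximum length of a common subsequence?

2

Taking Cairo at Rae[2]=Kit[2]; then Porto at Rae[4]=Kit[3] gives a common subsequence of length 2. dp[6][5] = 2 confirms this is the maximum.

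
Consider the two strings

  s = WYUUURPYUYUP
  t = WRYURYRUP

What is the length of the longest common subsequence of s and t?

7

Let dp[i][j] be the LCS length of the first i characters of s and the first j characters of t. dp[i][j] = dp[i-1][j-1]+1 when the i-th and j-th characters match, else max(dp[i-1][j], dp[i][j-1]).
    ·  W  R  Y  U  R  Y  R  U  P
 ·  0  0  0  0  0  0  0  0  0  0
 W  0  1  1  1  1  1  1  1  1  1
 Y  0  1  1  2  2  2  2  2  2  2
 U  0  1  1  2  3  3  3  3  3  3
 U  0  1  1  2  3  3  3  3  4  4
 U  0  1  1  2  3  3  3  3  4  4
 R  0  1  2  2  3  4  4  4  4  4
 P  0  1  2  2  3  4  4  4  4  5
 Y  0  1  2  3  3  4  5  5  5  5
 U  0  1  2  3  4  4  5  5  6  6
 Y  0  1  2  3  4  4  5  5  6  6
 U  0  1  2  3  4  4  5  5  6  6
 P  0  1  2  3  4  4  5  5  6  7
dp[12][9] = 7. One LCS (by backtracking along matches): WYURYUP.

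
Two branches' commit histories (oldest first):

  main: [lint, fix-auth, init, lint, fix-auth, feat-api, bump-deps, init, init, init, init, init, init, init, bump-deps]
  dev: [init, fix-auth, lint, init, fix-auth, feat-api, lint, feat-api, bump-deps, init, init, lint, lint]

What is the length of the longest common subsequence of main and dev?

Pick lint at main[1]=dev[3] → fix-auth at main[2]=dev[5] → lint at main[4]=dev[7] → feat-api at main[6]=dev[8] → bump-deps at main[7]=dev[9] → init at main[8]=dev[10] → init at main[9]=dev[11]; all 7 commits appear in both, in order. The LCS DP gives dp[15][13] = 7, so this is optimal.

7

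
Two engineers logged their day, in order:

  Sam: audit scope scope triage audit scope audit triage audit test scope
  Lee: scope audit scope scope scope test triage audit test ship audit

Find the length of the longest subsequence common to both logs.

7

Pick audit (Sam #1, Lee #2); then scope (Sam #2, Lee #3); then scope (Sam #3, Lee #4); then scope (Sam #6, Lee #5); then triage (Sam #8, Lee #7); then audit (Sam #9, Lee #8); then test (Sam #10, Lee #9); all 7 tasks appear in both, in order. The LCS DP gives dp[11][11] = 7, so this is optimal.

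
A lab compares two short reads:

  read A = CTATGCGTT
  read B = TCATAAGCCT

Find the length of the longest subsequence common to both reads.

6

Match C at read A[1]=read B[2], then T at read A[2]=read B[4], then A at read A[3]=read B[6], then G at read A[5]=read B[7], then C at read A[6]=read B[9], then T at read A[9]=read B[10] — 6 bases in the same relative order in both. The LCS DP gives dp[9][10] = 6, so this is optimal.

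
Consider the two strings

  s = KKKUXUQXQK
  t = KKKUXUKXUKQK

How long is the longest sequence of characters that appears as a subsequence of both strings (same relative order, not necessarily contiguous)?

9

Let dp[i][j] be the LCS length of the first i characters of s and the first j characters of t. dp[i][j] = dp[i-1][j-1]+1 when the i-th and j-th characters match, else max(dp[i-1][j], dp[i][j-1]).
    ·  K  K  K  U  X  U  K  X  U  K  Q  K
 ·  0  0  0  0  0  0  0  0  0  0  0  0  0
 K  0  1  1  1  1  1  1  1  1  1  1  1  1
 K  0  1  2  2  2  2  2  2  2  2  2  2  2
 K  0  1  2  3  3  3  3  3  3  3  3  3  3
 U  0  1  2  3  4  4  4  4  4  4  4  4  4
 X  0  1  2  3  4  5  5  5  5  5  5  5  5
 U  0  1  2  3  4  5  6  6  6  6  6  6  6
 Q  0  1  2  3  4  5  6  6  6  6  6  7  7
 X  0  1  2  3  4  5  6  6  7  7  7  7  7
 Q  0  1  2  3  4  5  6  6  7  7  7  8  8
 K  0  1  2  3  4  5  6  7  7  7  8  8  9
dp[10][12] = 9. One LCS (by backtracking along matches): KKKUXUXQK.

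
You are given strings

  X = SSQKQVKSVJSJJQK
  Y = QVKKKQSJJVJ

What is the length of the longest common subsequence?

7

One common subsequence of length 7: Q (X #3, Y #1) → K (X #4, Y #5) → Q (X #5, Y #6) → S (X #8, Y #7) → J (X #10, Y #8) → J (X #12, Y #9) → J (X #13, Y #11). dp[15][11] = 7 confirms this is the maximum.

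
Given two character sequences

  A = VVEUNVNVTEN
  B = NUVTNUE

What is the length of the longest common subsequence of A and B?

4

Let dp[i][j] be the LCS length of the first i characters of A and the first j characters of B. dp[i][j] = dp[i-1][j-1]+1 when the i-th and j-th characters match, else max(dp[i-1][j], dp[i][j-1]).
    ·  N  U  V  T  N  U  E
 ·  0  0  0  0  0  0  0  0
 V  0  0  0  1  1  1  1  1
 V  0  0  0  1  1  1  1  1
 E  0  0  0  1  1  1  1  2
 U  0  0  1  1  1  1  2  2
 N  0  1  1  1  1  2  2  2
 V  0  1  1  2  2  2  2  2
 N  0  1  1  2  2  3  3  3
 V  0  1  1  2  2  3  3  3
 T  0  1  1  2  3  3  3  3
 E  0  1  1  2  3  3  3  4
 N  0  1  1  2  3  4  4  4
dp[11][7] = 4. One LCS (by backtracking along matches): UVNE.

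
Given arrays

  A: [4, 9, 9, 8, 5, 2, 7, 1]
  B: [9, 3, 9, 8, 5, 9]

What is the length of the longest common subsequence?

Let dp[i][j] be the LCS length of the first i values of A and the first j values of B. dp[i][j] = dp[i-1][j-1]+1 when the i-th and j-th values match, else max(dp[i-1][j], dp[i][j-1]).
    ·  9  3  9  8  5  9
 ·  0  0  0  0  0  0  0
 4  0  0  0  0  0  0  0
 9  0  1  1  1  1  1  1
 9  0  1  1  2  2  2  2
 8  0  1  1  2  3  3  3
 5  0  1  1  2  3  4  4
 2  0  1  1  2  3  4  4
 7  0  1  1  2  3  4  4
 1  0  1  1  2  3  4  4
dp[8][6] = 4. One LCS (by backtracking along matches): 9, 9, 8, 5.

4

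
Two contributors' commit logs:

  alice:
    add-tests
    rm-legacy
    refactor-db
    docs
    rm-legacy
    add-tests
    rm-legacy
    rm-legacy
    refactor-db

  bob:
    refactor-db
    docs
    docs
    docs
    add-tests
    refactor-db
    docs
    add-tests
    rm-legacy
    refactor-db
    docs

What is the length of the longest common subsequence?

Pick add-tests (alice #1, bob #5), then refactor-db (alice #3, bob #6), then docs (alice #4, bob #7), then add-tests (alice #6, bob #8), then rm-legacy (alice #8, bob #9), then refactor-db (alice #9, bob #10); all 6 commits appear in both, in order. Since dp[9][11] = 6, nothing longer is possible.

6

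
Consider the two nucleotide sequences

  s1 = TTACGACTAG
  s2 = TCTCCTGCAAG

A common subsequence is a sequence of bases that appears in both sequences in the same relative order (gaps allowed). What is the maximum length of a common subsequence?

7

Let dp[i][j] be the LCS length of the first i bases of s1 and the first j bases of s2. dp[i][j] = dp[i-1][j-1]+1 when the i-th and j-th bases match, else max(dp[i-1][j], dp[i][j-1]).
    ·  T  C  T  C  C  T  G  C  A  A  G
 ·  0  0  0  0  0  0  0  0  0  0  0  0
 T  0  1  1  1  1  1  1  1  1  1  1  1
 T  0  1  1  2  2  2  2  2  2  2  2  2
 A  0  1  1  2  2  2  2  2  2  3  3  3
 C  0  1  2  2  3  3  3  3  3  3  3  3
 G  0  1  2  2  3  3  3  4  4  4  4  4
 A  0  1  2  2  3  3  3  4  4  5  5  5
 C  0  1  2  2  3  4  4  4  5  5  5  5
 T  0  1  2  3  3  4  5  5  5  5  5  5
 A  0  1  2  3  3  4  5  5  5  6  6  6
 G  0  1  2  3  3  4  5  6  6  6  6  7
dp[10][11] = 7. One LCS (by backtracking along matches): TTCGAAG.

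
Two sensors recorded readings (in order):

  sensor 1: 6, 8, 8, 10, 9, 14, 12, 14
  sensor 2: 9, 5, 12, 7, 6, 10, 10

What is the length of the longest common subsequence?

Let dp[i][j] be the LCS length of the first i values of sensor 1 and the first j values of sensor 2. dp[i][j] = dp[i-1][j-1]+1 when the i-th and j-th values match, else max(dp[i-1][j], dp[i][j-1]).
    ·  9  5 12  7  6 10 10
 ·  0  0  0  0  0  0  0  0
 6  0  0  0  0  0  1  1  1
 8  0  0  0  0  0  1  1  1
 8  0  0  0  0  0  1  1  1
10  0  0  0  0  0  1  2  2
 9  0  1  1  1  1  1  2  2
14  0  1  1  1  1  1  2  2
12  0  1  1  2  2  2  2  2
14  0  1  1  2  2  2  2  2
dp[8][7] = 2. One LCS (by backtracking along matches): 6, 10.

2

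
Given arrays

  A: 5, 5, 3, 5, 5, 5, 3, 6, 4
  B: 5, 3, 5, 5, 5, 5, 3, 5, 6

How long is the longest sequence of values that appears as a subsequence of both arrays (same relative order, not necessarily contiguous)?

Match 5 [1,1], then 5 [2,3], then 5 [4,4], then 5 [5,5], then 5 [6,6], then 3 [7,7], then 6 [8,9] — 7 values in the same relative order in both, and the DP table's final entry dp[9][9] is also 7, so no common subsequence is longer.

7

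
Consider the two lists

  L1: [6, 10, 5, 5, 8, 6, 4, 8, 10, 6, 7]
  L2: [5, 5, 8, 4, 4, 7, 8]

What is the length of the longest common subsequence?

5

Let dp[i][j] be the LCS length of the first i values of L1 and the first j values of L2. dp[i][j] = dp[i-1][j-1]+1 when the i-th and j-th values match, else max(dp[i-1][j], dp[i][j-1]).
    ·  5  5  8  4  4  7  8
 ·  0  0  0  0  0  0  0  0
 6  0  0  0  0  0  0  0  0
10  0  0  0  0  0  0  0  0
 5  0  1  1  1  1  1  1  1
 5  0  1  2  2  2  2  2  2
 8  0  1  2  3  3  3  3  3
 6  0  1  2  3  3  3  3  3
 4  0  1  2  3  4  4  4  4
 8  0  1  2  3  4  4  4  5
10  0  1  2  3  4  4  4  5
 6  0  1  2  3  4  4  4  5
 7  0  1  2  3  4  4  5  5
dp[11][7] = 5. One LCS (by backtracking along matches): 5, 5, 8, 4, 8.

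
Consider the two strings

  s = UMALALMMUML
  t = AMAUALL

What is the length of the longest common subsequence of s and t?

5

Let dp[i][j] be the LCS length of the first i characters of s and the first j characters of t. dp[i][j] = dp[i-1][j-1]+1 when the i-th and j-th characters match, else max(dp[i-1][j], dp[i][j-1]).
    ·  A  M  A  U  A  L  L
 ·  0  0  0  0  0  0  0  0
 U  0  0  0  0  1  1  1  1
 M  0  0  1  1  1  1  1  1
 A  0  1  1  2  2  2  2  2
 L  0  1  1  2  2  2  3  3
 A  0  1  1  2  2  3  3  3
 L  0  1  1  2  2  3  4  4
 M  0  1  2  2  2  3  4  4
 M  0  1  2  2  2  3  4  4
 U  0  1  2  2  3  3  4  4
 M  0  1  2  2  3  3  4  4
 L  0  1  2  2  3  3  4  5
dp[11][7] = 5. One LCS (by backtracking along matches): MAALL.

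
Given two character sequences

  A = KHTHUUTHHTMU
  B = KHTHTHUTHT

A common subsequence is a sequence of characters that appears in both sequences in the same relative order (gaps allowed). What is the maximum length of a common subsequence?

8

Pick K at A[1]=B[1], then H at A[2]=B[4], then T at A[3]=B[5], then H at A[4]=B[6], then U at A[6]=B[7], then T at A[7]=B[8], then H at A[9]=B[9], then T at A[10]=B[10]; all 8 characters appear in both, in order, and the DP table's final entry dp[12][10] is also 8, so no common subsequence is longer.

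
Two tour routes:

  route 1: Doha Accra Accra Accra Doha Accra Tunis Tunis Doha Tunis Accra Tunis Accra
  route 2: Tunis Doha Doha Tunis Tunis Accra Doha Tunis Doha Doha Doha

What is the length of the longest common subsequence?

6

Match Doha [1,2], Doha [5,3], Tunis [7,4], Tunis [8,5], Doha [9,7], Tunis [10,8] — 6 stops in the same relative order in both. The LCS DP gives dp[13][11] = 6, so this is optimal.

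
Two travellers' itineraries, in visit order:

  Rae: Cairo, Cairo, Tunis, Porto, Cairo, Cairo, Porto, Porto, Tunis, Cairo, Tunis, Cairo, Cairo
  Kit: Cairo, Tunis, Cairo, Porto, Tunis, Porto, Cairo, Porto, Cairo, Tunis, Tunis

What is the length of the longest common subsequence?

8

Match Cairo [1,1]; then Cairo [2,3]; then Tunis [3,5]; then Porto [4,6]; then Cairo [5,7]; then Cairo [6,9]; then Tunis [9,10]; then Tunis [11,11] — 8 stops in the same relative order in both. Since dp[13][11] = 8, nothing longer is possible.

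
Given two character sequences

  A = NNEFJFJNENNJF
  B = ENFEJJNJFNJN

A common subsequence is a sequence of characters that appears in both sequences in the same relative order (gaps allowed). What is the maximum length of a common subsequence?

One common subsequence of length 7: N (A #1, B #2), then E (A #3, B #4), then J (A #5, B #5), then J (A #7, B #6), then N (A #8, B #7), then N (A #10, B #10), then N (A #11, B #12), and the DP table's final entry dp[13][12] is also 7, so no common subsequence is longer.

7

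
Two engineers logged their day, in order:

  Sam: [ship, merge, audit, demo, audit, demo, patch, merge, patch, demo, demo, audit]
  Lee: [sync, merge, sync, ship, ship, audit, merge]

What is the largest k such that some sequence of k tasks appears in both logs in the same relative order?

One common subsequence of length 3: ship at Sam[1]=Lee[5], audit at Sam[5]=Lee[6], merge at Sam[8]=Lee[7]. Since dp[12][7] = 3, nothing longer is possible.

3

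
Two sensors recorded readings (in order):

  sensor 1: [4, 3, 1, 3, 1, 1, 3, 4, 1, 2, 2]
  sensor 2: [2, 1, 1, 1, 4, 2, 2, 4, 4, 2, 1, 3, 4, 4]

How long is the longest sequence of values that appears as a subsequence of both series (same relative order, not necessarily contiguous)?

6

Pick 1 (sensor 1 #3, sensor 2 #2) → 1 (sensor 1 #5, sensor 2 #3) → 1 (sensor 1 #6, sensor 2 #4) → 4 (sensor 1 #8, sensor 2 #5) → 2 (sensor 1 #10, sensor 2 #7) → 2 (sensor 1 #11, sensor 2 #10); all 6 values appear in both, in order. Since dp[11][14] = 6, nothing longer is possible.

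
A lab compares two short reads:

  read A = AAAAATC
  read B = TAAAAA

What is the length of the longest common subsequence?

5

Let dp[i][j] be the LCS length of the first i bases of read A and the first j bases of read B. dp[i][j] = dp[i-1][j-1]+1 when the i-th and j-th bases match, else max(dp[i-1][j], dp[i][j-1]).
    ·  T  A  A  A  A  A
 ·  0  0  0  0  0  0  0
 A  0  0  1  1  1  1  1
 A  0  0  1  2  2  2  2
 A  0  0  1  2  3  3  3
 A  0  0  1  2  3  4  4
 A  0  0  1  2  3  4  5
 T  0  1  1  2  3  4  5
 C  0  1  1  2  3  4  5
dp[7][6] = 5. One LCS (by backtracking along matches): AAAAA.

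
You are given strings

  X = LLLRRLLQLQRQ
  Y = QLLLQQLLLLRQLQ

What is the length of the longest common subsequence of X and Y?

Pick L at X[1]=Y[4]; then L at X[2]=Y[7]; then L at X[3]=Y[8]; then L at X[6]=Y[9]; then L at X[7]=Y[10]; then Q at X[8]=Y[12]; then L at X[9]=Y[13]; then Q at X[12]=Y[14]; all 8 characters appear in both, in order, and the DP table's final entry dp[12][14] is also 8, so no common subsequence is longer.

8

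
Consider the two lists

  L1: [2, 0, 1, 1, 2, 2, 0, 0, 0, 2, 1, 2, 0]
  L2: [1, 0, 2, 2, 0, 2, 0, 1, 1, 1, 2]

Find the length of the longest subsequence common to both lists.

7

Match 0 [2,2], 2 [5,3], 2 [6,4], 0 [7,5], 0 [8,7], 1 [11,10], 2 [12,11] — 7 values in the same relative order in both. The LCS DP gives dp[13][11] = 7, so this is optimal.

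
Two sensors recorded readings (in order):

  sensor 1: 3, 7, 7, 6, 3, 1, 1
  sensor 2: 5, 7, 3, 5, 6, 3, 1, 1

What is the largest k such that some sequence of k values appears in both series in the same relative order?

5

Let dp[i][j] be the LCS length of the first i values of sensor 1 and the first j values of sensor 2. dp[i][j] = dp[i-1][j-1]+1 when the i-th and j-th values match, else max(dp[i-1][j], dp[i][j-1]).
    ·  5  7  3  5  6  3  1  1
 ·  0  0  0  0  0  0  0  0  0
 3  0  0  0  1  1  1  1  1  1
 7  0  0  1  1  1  1  1  1  1
 7  0  0  1  1  1  1  1  1  1
 6  0  0  1  1  1  2  2  2  2
 3  0  0  1  2  2  2  3  3  3
 1  0  0  1  2  2  2  3  4  4
 1  0  0  1  2  2  2  3  4  5
dp[7][8] = 5. One LCS (by backtracking along matches): 3, 6, 3, 1, 1.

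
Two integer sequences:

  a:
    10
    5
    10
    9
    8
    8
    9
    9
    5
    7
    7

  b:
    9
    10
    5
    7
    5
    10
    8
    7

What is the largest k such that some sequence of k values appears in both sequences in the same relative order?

5

Taking 10 [1,2], 5 [2,5], 10 [3,6], 8 [6,7], 7 [11,8] gives a common subsequence of length 5, and the DP table's final entry dp[11][8] is also 5, so no common subsequence is longer.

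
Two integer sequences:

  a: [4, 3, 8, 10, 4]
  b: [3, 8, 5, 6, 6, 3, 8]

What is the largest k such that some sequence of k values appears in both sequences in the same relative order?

Let dp[i][j] be the LCS length of the first i values of a and the first j values of b. dp[i][j] = dp[i-1][j-1]+1 when the i-th and j-th values match, else max(dp[i-1][j], dp[i][j-1]).
    ·  3  8  5  6  6  3  8
 ·  0  0  0  0  0  0  0  0
 4  0  0  0  0  0  0  0  0
 3  0  1  1  1  1  1  1  1
 8  0  1  2  2  2  2  2  2
10  0  1  2  2  2  2  2  2
 4  0  1  2  2  2  2  2  2
dp[5][7] = 2. One LCS (by backtracking along matches): 3, 8.

2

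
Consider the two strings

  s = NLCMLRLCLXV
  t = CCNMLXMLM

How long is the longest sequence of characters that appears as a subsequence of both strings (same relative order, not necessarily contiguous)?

Taking N (s #1, t #3), L (s #2, t #5), M (s #4, t #7), L (s #5, t #8) gives a common subsequence of length 4. The LCS DP gives dp[11][9] = 4, so this is optimal.

4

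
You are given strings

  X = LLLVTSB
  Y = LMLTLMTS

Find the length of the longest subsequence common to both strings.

Let dp[i][j] be the LCS length of the first i characters of X and the first j characters of Y. dp[i][j] = dp[i-1][j-1]+1 when the i-th and j-th characters match, else max(dp[i-1][j], dp[i][j-1]).
    ·  L  M  L  T  L  M  T  S
 ·  0  0  0  0  0  0  0  0  0
 L  0  1  1  1  1  1  1  1  1
 L  0  1  1  2  2  2  2  2  2
 L  0  1  1  2  2  3  3  3  3
 V  0  1  1  2  2  3  3  3  3
 T  0  1  1  2  3  3  3  4  4
 S  0  1  1  2  3  3  3  4  5
 B  0  1  1  2  3  3  3  4  5
dp[7][8] = 5. One LCS (by backtracking along matches): LLLTS.

5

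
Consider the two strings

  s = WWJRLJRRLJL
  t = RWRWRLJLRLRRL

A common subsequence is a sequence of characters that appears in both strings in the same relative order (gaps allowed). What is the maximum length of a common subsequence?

Let dp[i][j] be the LCS length of the first i characters of s and the first j characters of t. dp[i][j] = dp[i-1][j-1]+1 when the i-th and j-th characters match, else max(dp[i-1][j], dp[i][j-1]).
    ·  R  W  R  W  R  L  J  L  R  L  R  R  L
 ·  0  0  0  0  0  0  0  0  0  0  0  0  0  0
 W  0  0  1  1  1  1  1  1  1  1  1  1  1  1
 W  0  0  1  1  2  2  2  2  2  2  2  2  2  2
 J  0  0  1  1  2  2  2  3  3  3  3  3  3  3
 R  0  1  1  2  2  3  3  3  3  4  4  4  4  4
 L  0  1  1  2  2  3  4  4  4  4  5  5  5  5
 J  0  1  1  2  2  3  4  5  5  5  5  5  5  5
 R  0  1  1  2  2  3  4  5  5  6  6  6  6  6
 R  0  1  1  2  2  3  4  5  5  6  6  7  7  7
 L  0  1  1  2  2  3  4  5  6  6  7  7  7  8
 J  0  1  1  2  2  3  4  5  6  6  7  7  7  8
 L  0  1  1  2  2  3  4  5  6  6  7  7  7  8
dp[11][13] = 8. One LCS (by backtracking along matches): WWJRLRRL.

8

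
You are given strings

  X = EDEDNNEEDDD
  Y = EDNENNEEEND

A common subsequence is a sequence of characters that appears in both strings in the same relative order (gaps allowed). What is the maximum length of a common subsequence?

One common subsequence of length 8: E [1,1], then D [2,2], then E [3,4], then N [5,5], then N [6,6], then E [7,8], then E [8,9], then D [11,11], and the DP table's final entry dp[11][11] is also 8, so no common subsequence is longer.

8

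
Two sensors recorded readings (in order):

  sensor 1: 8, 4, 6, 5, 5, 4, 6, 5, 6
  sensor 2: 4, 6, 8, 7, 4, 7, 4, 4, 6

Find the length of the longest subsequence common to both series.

4

Match 8 at sensor 1[1]=sensor 2[3], 4 at sensor 1[2]=sensor 2[7], 4 at sensor 1[6]=sensor 2[8], 6 at sensor 1[9]=sensor 2[9] — 4 values in the same relative order in both. The LCS DP gives dp[9][9] = 4, so this is optimal.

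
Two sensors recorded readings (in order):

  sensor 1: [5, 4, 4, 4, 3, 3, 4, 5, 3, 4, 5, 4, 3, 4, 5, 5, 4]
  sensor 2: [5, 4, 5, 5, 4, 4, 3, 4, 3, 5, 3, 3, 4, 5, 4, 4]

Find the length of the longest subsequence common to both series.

Taking 5 [1,1]; then 4 [2,2]; then 4 [3,5]; then 4 [4,6]; then 3 [5,7]; then 3 [6,9]; then 5 [8,10]; then 3 [9,12]; then 4 [10,13]; then 5 [11,14]; then 4 [14,15]; then 4 [17,16] gives a common subsequence of length 12. dp[17][16] = 12 confirms this is the maximum.

12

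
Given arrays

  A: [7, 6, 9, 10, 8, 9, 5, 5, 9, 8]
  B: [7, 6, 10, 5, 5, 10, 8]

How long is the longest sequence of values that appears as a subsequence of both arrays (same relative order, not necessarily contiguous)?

Let dp[i][j] be the LCS length of the first i values of A and the first j values of B. dp[i][j] = dp[i-1][j-1]+1 when the i-th and j-th values match, else max(dp[i-1][j], dp[i][j-1]).
    ·  7  6 10  5  5 10  8
 ·  0  0  0  0  0  0  0  0
 7  0  1  1  1  1  1  1  1
 6  0  1  2  2  2  2  2  2
 9  0  1  2  2  2  2  2  2
10  0  1  2  3  3  3  3  3
 8  0  1  2  3  3  3  3  4
 9  0  1  2  3  3  3  3  4
 5  0  1  2  3  4  4  4  4
 5  0  1  2  3  4  5  5  5
 9  0  1  2  3  4  5  5  5
 8  0  1  2  3  4  5  5  6
dp[10][7] = 6. One LCS (by backtracking along matches): 7, 6, 10, 5, 5, 8.

6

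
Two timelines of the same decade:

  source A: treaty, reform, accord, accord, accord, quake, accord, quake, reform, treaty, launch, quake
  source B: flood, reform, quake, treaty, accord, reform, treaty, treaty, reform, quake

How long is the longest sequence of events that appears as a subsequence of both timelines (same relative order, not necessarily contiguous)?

Match reform (source A #2, source B #2) → quake (source A #6, source B #3) → accord (source A #7, source B #5) → reform (source A #9, source B #6) → treaty (source A #10, source B #8) → quake (source A #12, source B #10) — 6 events in the same relative order in both. Since dp[12][10] = 6, nothing longer is possible.

6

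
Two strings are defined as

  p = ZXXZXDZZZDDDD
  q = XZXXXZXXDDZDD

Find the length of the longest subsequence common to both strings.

9

Match Z at p[1]=q[2], then X at p[2]=q[4], then X at p[3]=q[5], then Z at p[4]=q[6], then X at p[5]=q[8], then D at p[6]=q[10], then Z at p[9]=q[11], then D at p[12]=q[12], then D at p[13]=q[13] — 9 characters in the same relative order in both. Since dp[13][13] = 9, nothing longer is possible.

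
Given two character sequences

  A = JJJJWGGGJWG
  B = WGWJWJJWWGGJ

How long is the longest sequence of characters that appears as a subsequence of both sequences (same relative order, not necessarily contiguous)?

7

Pick J at A[1]=B[4]; then J at A[2]=B[6]; then J at A[3]=B[7]; then W at A[5]=B[9]; then G at A[7]=B[10]; then G at A[8]=B[11]; then J at A[9]=B[12]; all 7 characters appear in both, in order. Since dp[11][12] = 7, nothing longer is possible.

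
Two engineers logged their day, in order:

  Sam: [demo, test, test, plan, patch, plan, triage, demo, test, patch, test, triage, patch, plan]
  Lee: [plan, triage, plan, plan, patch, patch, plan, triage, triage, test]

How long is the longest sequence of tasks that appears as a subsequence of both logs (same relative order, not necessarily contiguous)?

5

Taking plan (Sam #4, Lee #4); then patch (Sam #5, Lee #6); then plan (Sam #6, Lee #7); then triage (Sam #7, Lee #9); then test (Sam #11, Lee #10) gives a common subsequence of length 5. Since dp[14][10] = 5, nothing longer is possible.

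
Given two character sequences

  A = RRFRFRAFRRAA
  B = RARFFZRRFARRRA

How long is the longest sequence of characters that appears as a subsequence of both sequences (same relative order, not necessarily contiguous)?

9

Pick R (A #1, B #1) → R (A #2, B #3) → F (A #3, B #5) → R (A #4, B #8) → F (A #5, B #9) → R (A #6, B #11) → R (A #9, B #12) → R (A #10, B #13) → A (A #12, B #14); all 9 characters appear in both, in order. dp[12][14] = 9 confirms this is the maximum.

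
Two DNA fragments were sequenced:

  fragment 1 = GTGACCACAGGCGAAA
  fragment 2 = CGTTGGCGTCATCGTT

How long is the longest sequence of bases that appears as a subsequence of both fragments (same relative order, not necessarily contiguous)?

8

Taking G at fragment 1[1]=fragment 2[2], then T at fragment 1[2]=fragment 2[4], then G at fragment 1[3]=fragment 2[6], then C at fragment 1[5]=fragment 2[7], then C at fragment 1[6]=fragment 2[10], then A at fragment 1[7]=fragment 2[11], then C at fragment 1[8]=fragment 2[13], then G at fragment 1[10]=fragment 2[14] gives a common subsequence of length 8, and the DP table's final entry dp[16][16] is also 8, so no common subsequence is longer.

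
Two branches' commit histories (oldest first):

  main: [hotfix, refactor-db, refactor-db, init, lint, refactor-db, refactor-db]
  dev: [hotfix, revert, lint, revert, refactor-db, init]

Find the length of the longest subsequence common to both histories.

Pick hotfix [1,1] → refactor-db [3,5] → init [4,6]; all 3 commits appear in both, in order, and the DP table's final entry dp[7][6] is also 3, so no common subsequence is longer.

3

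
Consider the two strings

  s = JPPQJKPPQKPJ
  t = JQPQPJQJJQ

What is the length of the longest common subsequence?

6

Pick J [1,1], then P [2,3], then P [3,5], then Q [4,7], then J [5,9], then Q [9,10]; all 6 characters appear in both, in order, and the DP table's final entry dp[12][10] is also 6, so no common subsequence is longer.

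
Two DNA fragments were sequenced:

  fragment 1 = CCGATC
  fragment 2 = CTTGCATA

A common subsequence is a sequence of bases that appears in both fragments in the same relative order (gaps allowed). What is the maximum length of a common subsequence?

4

Let dp[i][j] be the LCS length of the first i bases of fragment 1 and the first j bases of fragment 2. dp[i][j] = dp[i-1][j-1]+1 when the i-th and j-th bases match, else max(dp[i-1][j], dp[i][j-1]).
    ·  C  T  T  G  C  A  T  A
 ·  0  0  0  0  0  0  0  0  0
 C  0  1  1  1  1  1  1  1  1
 C  0  1  1  1  1  2  2  2  2
 G  0  1  1  1  2  2  2  2  2
 A  0  1  1  1  2  2  3  3  3
 T  0  1  2  2  2  2  3  4  4
 C  0  1  2  2  2  3  3  4  4
dp[6][8] = 4. One LCS (by backtracking along matches): CCAT.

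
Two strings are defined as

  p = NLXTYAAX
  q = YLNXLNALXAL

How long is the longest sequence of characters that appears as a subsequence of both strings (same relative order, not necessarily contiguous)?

4

One common subsequence of length 4: N (p #1, q #6), then L (p #2, q #8), then X (p #3, q #9), then A (p #6, q #10). dp[8][11] = 4 confirms this is the maximum.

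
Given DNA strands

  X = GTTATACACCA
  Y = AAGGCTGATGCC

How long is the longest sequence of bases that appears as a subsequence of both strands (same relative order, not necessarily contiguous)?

Pick G [1,4], then T [2,6], then A [4,8], then T [5,9], then C [9,11], then C [10,12]; all 6 bases appear in both, in order. dp[11][12] = 6 confirms this is the maximum.

6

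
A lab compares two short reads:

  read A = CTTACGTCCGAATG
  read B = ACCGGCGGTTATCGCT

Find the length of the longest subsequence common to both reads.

Match C at read A[1]=read B[6] → T at read A[2]=read B[9] → T at read A[3]=read B[10] → A at read A[4]=read B[11] → C at read A[5]=read B[13] → G at read A[6]=read B[14] → C at read A[9]=read B[15] → T at read A[13]=read B[16] — 8 bases in the same relative order in both. dp[14][16] = 8 confirms this is the maximum.

8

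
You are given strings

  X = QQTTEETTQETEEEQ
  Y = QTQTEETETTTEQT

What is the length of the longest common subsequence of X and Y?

One common subsequence of length 10: Q at X[1]=Y[1], Q at X[2]=Y[3], T at X[3]=Y[4], T at X[4]=Y[7], E at X[6]=Y[8], T at X[7]=Y[9], T at X[8]=Y[10], T at X[11]=Y[11], E at X[14]=Y[12], Q at X[15]=Y[13]. dp[15][14] = 10 confirms this is the maximum.

10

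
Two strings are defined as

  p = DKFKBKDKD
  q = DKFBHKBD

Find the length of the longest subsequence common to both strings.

6

Let dp[i][j] be the LCS length of the first i characters of p and the first j characters of q. dp[i][j] = dp[i-1][j-1]+1 when the i-th and j-th characters match, else max(dp[i-1][j], dp[i][j-1]).
    ·  D  K  F  B  H  K  B  D
 ·  0  0  0  0  0  0  0  0  0
 D  0  1  1  1  1  1  1  1  1
 K  0  1  2  2  2  2  2  2  2
 F  0  1  2  3  3  3  3  3  3
 K  0  1  2  3  3  3  4  4  4
 B  0  1  2  3  4  4  4  5  5
 K  0  1  2  3  4  4  5  5  5
 D  0  1  2  3  4  4  5  5  6
 K  0  1  2  3  4  4  5  5  6
 D  0  1  2  3  4  4  5  5  6
dp[9][8] = 6. One LCS (by backtracking along matches): DKFKBD.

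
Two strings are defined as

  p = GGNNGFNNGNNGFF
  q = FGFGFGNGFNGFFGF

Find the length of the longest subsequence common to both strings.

9

One common subsequence of length 9: G (p #1, q #4), G (p #2, q #6), N (p #4, q #7), G (p #5, q #8), F (p #6, q #9), N (p #8, q #10), G (p #9, q #11), G (p #12, q #14), F (p #14, q #15). Since dp[14][15] = 9, nothing longer is possible.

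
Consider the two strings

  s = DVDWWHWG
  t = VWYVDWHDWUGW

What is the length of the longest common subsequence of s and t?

6

Taking V [2,4], D [3,5], W [5,6], H [6,7], W [7,9], G [8,11] gives a common subsequence of length 6. The LCS DP gives dp[8][12] = 6, so this is optimal.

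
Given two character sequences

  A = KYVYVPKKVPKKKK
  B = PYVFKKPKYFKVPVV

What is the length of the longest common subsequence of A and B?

7

Pick Y (A #2, B #2); then V (A #3, B #3); then P (A #6, B #7); then K (A #7, B #8); then K (A #8, B #11); then V (A #9, B #12); then P (A #10, B #13); all 7 characters appear in both, in order, and the DP table's final entry dp[14][15] is also 7, so no common subsequence is longer.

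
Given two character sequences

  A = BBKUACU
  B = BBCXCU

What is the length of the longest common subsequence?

Match B [1,1] → B [2,2] → C [6,5] → U [7,6] — 4 characters in the same relative order in both. Since dp[7][6] = 4, nothing longer is possible.

4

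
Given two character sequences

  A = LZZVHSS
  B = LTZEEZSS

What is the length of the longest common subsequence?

Let dp[i][j] be the LCS length of the first i characters of A and the first j characters of B. dp[i][j] = dp[i-1][j-1]+1 when the i-th and j-th characters match, else max(dp[i-1][j], dp[i][j-1]).
    ·  L  T  Z  E  E  Z  S  S
 ·  0  0  0  0  0  0  0  0  0
 L  0  1  1  1  1  1  1  1  1
 Z  0  1  1  2  2  2  2  2  2
 Z  0  1  1  2  2  2  3  3  3
 V  0  1  1  2  2  2  3  3  3
 H  0  1  1  2  2  2  3  3  3
 S  0  1  1  2  2  2  3  4  4
 S  0  1  1  2  2  2  3  4  5
dp[7][8] = 5. One LCS (by backtracking along matches): LZZSS.

5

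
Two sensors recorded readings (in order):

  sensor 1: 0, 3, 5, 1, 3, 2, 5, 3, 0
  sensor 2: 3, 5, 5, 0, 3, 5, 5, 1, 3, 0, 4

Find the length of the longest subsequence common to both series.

Let dp[i][j] be the LCS length of the first i values of sensor 1 and the first j values of sensor 2. dp[i][j] = dp[i-1][j-1]+1 when the i-th and j-th values match, else max(dp[i-1][j], dp[i][j-1]).
    ·  3  5  5  0  3  5  5  1  3  0  4
 ·  0  0  0  0  0  0  0  0  0  0  0  0
 0  0  0  0  0  1  1  1  1  1  1  1  1
 3  0  1  1  1  1  2  2  2  2  2  2  2
 5  0  1  2  2  2  2  3  3  3  3  3  3
 1  0  1  2  2  2  2  3  3  4  4  4  4
 3  0  1  2  2  2  3  3  3  4  5  5  5
 2  0  1  2  2  2  3  3  3  4  5  5  5
 5  0  1  2  3  3  3  4  4  4  5  5  5
 3  0  1  2  3  3  4  4  4  4  5  5  5
 0  0  1  2  3  4  4  4  4  4  5  6  6
dp[9][11] = 6. One LCS (by backtracking along matches): 0, 3, 5, 1, 3, 0.

6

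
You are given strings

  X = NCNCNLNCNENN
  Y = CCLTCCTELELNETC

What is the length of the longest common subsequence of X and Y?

Match C [2,1], C [4,2], L [6,3], C [8,6], N [9,12], E [10,13] — 6 characters in the same relative order in both, and the DP table's final entry dp[12][15] is also 6, so no common subsequence is longer.

6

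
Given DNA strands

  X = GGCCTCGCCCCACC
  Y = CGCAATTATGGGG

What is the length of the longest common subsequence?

4

One common subsequence of length 4: G (X #2, Y #2), then C (X #3, Y #3), then T (X #5, Y #9), then G (X #7, Y #13). dp[14][13] = 4 confirms this is the maximum.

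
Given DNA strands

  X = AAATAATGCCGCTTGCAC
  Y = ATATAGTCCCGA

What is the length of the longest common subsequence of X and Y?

Taking A at X[1]=Y[1]; then A at X[3]=Y[3]; then T at X[4]=Y[4]; then A at X[5]=Y[5]; then T at X[7]=Y[7]; then C at X[9]=Y[8]; then C at X[10]=Y[9]; then C at X[12]=Y[10]; then G at X[15]=Y[11]; then A at X[17]=Y[12] gives a common subsequence of length 10. The LCS DP gives dp[18][12] = 10, so this is optimal.

10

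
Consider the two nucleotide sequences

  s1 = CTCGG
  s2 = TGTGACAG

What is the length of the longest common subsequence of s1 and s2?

One common subsequence of length 3: T (s1 #2, s2 #3); then C (s1 #3, s2 #6); then G (s1 #5, s2 #8). The LCS DP gives dp[5][8] = 3, so this is optimal.

3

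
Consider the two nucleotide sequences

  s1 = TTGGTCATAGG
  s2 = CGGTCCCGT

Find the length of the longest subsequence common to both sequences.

5

Let dp[i][j] be the LCS length of the first i bases of s1 and the first j bases of s2. dp[i][j] = dp[i-1][j-1]+1 when the i-th and j-th bases match, else max(dp[i-1][j], dp[i][j-1]).
    ·  C  G  G  T  C  C  C  G  T
 ·  0  0  0  0  0  0  0  0  0  0
 T  0  0  0  0  1  1  1  1  1  1
 T  0  0  0  0  1  1  1  1  1  2
 G  0  0  1  1  1  1  1  1  2  2
 G  0  0  1  2  2  2  2  2  2  2
 T  0  0  1  2  3  3  3  3  3  3
 C  0  1  1  2  3  4  4  4  4  4
 A  0  1  1  2  3  4  4  4  4  4
 T  0  1  1  2  3  4  4  4  4  5
 A  0  1  1  2  3  4  4  4  4  5
 G  0  1  2  2  3  4  4  4  5  5
 G  0  1  2  3  3  4  4  4  5  5
dp[11][9] = 5. One LCS (by backtracking along matches): GGTCT.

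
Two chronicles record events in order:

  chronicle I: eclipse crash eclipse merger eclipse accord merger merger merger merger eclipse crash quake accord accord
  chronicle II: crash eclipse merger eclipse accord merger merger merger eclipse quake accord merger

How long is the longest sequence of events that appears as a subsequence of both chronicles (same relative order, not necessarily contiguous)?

Match crash at chronicle I[2]=chronicle II[1]; then eclipse at chronicle I[3]=chronicle II[2]; then merger at chronicle I[4]=chronicle II[3]; then eclipse at chronicle I[5]=chronicle II[4]; then accord at chronicle I[6]=chronicle II[5]; then merger at chronicle I[8]=chronicle II[6]; then merger at chronicle I[9]=chronicle II[7]; then merger at chronicle I[10]=chronicle II[8]; then eclipse at chronicle I[11]=chronicle II[9]; then quake at chronicle I[13]=chronicle II[10]; then accord at chronicle I[14]=chronicle II[11] — 11 events in the same relative order in both, and the DP table's final entry dp[15][12] is also 11, so no common subsequence is longer.

11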